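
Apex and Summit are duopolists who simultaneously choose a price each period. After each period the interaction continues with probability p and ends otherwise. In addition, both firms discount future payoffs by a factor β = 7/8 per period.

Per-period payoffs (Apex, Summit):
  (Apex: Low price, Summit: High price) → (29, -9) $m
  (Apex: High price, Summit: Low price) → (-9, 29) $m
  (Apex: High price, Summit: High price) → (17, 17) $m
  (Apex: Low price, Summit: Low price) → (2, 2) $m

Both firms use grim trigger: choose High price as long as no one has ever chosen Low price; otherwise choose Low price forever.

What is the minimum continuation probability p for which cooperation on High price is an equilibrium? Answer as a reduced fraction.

32/63

Expected continuation weight on next period's payoff is β·p = 7/8·p, which plays the role of the discount factor.
Cooperation requires 7/8·p ≥ (29−17)/(29−2) = 4/9, hence p ≥ 32/63.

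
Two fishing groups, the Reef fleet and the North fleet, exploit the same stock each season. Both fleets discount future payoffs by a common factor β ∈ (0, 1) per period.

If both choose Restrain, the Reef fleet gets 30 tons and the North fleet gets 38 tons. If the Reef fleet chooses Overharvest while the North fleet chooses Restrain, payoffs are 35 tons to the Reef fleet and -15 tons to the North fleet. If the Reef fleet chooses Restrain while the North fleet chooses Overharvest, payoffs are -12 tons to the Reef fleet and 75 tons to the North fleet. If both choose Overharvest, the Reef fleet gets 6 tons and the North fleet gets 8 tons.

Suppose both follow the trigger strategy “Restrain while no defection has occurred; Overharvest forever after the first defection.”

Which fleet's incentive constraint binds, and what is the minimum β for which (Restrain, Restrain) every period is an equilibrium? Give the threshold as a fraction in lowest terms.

the North fleet; β ≥ 37/67

the Reef fleet: cooperation gives 30 each period; deviation gives 35 once then 6 forever.
  30/(1−β) ≥ 35 + 6β/(1−β) ⇒ β ≥ 5/29.
the North fleet: cooperation gives 38 each period; deviation gives 75 once then 8 forever.
  β ≥ 37/67.
Both must hold, so the binding constraint is the North fleet's: β ≥ 37/67.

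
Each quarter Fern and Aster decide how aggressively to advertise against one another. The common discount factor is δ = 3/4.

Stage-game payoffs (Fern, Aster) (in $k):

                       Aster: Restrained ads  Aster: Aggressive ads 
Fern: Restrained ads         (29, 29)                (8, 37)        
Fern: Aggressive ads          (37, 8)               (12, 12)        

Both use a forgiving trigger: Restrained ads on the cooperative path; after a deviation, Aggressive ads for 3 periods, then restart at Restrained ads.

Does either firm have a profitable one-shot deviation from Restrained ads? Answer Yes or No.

IC: δ+…+δ^3 ≥ (37−29)/(29−12) = 8/17.
At δ = 3/4: partial sum = 1.7344 ≥ 0.4706. Cooperation sustainable.

No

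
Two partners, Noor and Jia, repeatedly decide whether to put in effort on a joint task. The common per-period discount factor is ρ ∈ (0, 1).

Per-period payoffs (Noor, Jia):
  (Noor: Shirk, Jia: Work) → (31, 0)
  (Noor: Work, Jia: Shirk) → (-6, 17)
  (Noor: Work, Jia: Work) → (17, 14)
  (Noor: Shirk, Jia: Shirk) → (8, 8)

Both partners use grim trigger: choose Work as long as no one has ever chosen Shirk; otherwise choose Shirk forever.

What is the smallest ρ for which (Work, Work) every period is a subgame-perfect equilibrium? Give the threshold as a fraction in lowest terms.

14/23

Noor's threshold: (31−17)/(31−8) = 14/23.
Jia's threshold: (17−14)/(17−8) = 1/3.
14/23 > 1/3, so Noor binds and ρ* = 14/23.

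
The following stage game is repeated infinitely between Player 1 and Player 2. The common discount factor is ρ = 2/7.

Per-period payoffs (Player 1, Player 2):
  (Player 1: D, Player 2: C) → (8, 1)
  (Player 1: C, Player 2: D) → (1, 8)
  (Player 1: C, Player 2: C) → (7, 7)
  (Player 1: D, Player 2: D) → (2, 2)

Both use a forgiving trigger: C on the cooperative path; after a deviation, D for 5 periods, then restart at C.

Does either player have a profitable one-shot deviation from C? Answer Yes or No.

A one-shot deviation gives 8 now, then 2 for 5 periods, then back to 7.
Gain from deviating: (8−7) today; loss: (7−2) in each of the next 5 periods.
No-deviation condition: (7−2)(ρ+…+ρ^5) ≥ 8−7, i.e. ρ+…+ρ^5 ≥ 1/5.
At ρ = 2/7: ρ+…+ρ^5 = 0.3992 ≥ 0.2000.
So cooperation is sustainable.

No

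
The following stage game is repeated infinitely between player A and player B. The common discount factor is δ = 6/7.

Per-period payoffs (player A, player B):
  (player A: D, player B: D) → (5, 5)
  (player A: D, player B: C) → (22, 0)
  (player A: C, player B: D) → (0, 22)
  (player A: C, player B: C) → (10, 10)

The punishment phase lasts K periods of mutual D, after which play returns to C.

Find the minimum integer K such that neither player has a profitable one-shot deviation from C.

IC: δ(1−δ^K)/(1−δ) ≥ (22−10)/(10−5) = 12/5.
With δ = 6/7: need 1 − δ^K ≥ 12/5·(1−6/7)/(6/7), i.e. δ^K ≤ 0.6000.
Since (6/7)^3 = 0.6297 and (6/7)^4 = 0.5398, the smallest such K is 4.

4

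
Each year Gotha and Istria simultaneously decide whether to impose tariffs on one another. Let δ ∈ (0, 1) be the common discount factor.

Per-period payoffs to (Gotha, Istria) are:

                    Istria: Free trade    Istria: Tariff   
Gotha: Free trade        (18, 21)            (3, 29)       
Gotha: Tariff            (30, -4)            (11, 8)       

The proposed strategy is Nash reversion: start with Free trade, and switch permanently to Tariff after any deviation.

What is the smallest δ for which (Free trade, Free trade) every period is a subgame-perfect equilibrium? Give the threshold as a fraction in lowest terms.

12/19

Gotha's threshold: (30−18)/(30−11) = 12/19.
Istria's threshold: (29−21)/(29−8) = 8/21.
12/19 > 8/21, so Gotha binds and δ* = 12/19.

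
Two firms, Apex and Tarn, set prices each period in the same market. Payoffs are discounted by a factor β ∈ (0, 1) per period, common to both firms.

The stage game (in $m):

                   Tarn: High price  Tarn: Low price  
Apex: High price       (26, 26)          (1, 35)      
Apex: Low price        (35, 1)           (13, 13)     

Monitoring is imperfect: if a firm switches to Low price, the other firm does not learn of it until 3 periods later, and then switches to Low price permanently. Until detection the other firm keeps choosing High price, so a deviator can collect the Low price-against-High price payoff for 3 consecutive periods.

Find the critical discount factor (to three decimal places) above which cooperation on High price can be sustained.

Deviating for the 3 undetected periods gains 35−26 = 9 per period over cooperation, then loses 26−13 = 13 per period forever once punishment starts.
Gain: 9(1 + β + … + β^2); loss: 13·β^3/(1−β).
No profitable deviation ⇔ 9(1−β^3) ≤ 13·β^3, i.e. β^3 ≥ 9/(9+13) = 9/22.
Hence β ≥ (9/22)^(1/3) ≈ 0.742.

0.742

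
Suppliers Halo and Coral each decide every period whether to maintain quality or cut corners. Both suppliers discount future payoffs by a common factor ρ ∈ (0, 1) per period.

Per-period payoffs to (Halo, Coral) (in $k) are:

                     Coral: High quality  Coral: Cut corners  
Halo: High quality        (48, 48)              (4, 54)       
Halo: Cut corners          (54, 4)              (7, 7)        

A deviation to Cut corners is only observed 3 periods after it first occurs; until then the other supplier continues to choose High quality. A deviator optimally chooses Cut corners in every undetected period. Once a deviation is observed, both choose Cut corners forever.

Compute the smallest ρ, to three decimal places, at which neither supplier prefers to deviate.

Deviating for the 3 undetected periods gains 54−48 = 6 per period over cooperation, then loses 48−7 = 41 per period forever once punishment starts.
Gain: 6(1 + ρ + … + ρ^2); loss: 41·ρ^3/(1−ρ).
No profitable deviation ⇔ 6(1−ρ^3) ≤ 41·ρ^3, i.e. ρ^3 ≥ 6/(6+41) = 6/47.
Hence ρ ≥ (6/47)^(1/3) ≈ 0.504.

0.504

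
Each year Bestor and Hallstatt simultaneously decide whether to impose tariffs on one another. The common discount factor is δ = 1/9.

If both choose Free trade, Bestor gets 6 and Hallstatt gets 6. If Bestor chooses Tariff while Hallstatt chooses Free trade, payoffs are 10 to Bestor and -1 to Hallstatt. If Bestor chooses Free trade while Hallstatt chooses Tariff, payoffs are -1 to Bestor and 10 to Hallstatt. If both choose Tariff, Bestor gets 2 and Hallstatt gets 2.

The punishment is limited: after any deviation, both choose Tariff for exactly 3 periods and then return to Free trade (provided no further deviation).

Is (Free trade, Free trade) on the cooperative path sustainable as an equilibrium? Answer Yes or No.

A one-shot deviation gives 10 now, then 2 for 3 periods, then back to 6.
Gain from deviating: (10−6) today; loss: (6−2) in each of the next 3 periods.
No-deviation condition: (6−2)(δ+…+δ^3) ≥ 10−6, i.e. δ+…+δ^3 ≥ 1.
At δ = 1/9: δ+…+δ^3 = 0.1248 < 1.0000.
So cooperation is not sustainable.

No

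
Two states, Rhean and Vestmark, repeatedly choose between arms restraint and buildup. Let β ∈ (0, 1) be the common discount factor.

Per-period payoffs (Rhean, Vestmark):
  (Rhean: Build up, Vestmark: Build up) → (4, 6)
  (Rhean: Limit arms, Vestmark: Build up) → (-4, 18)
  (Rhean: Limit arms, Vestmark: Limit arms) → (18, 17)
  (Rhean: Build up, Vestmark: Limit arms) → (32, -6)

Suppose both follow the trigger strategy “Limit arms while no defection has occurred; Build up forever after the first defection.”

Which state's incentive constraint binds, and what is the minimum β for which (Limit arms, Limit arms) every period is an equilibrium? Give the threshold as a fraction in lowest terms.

Rhean; β ≥ 1/2

For Rhean: deviation gain 32−18 = 14, per-period punishment loss 18−4 = 14. IC gives β ≥ 14/28 = 1/2.
For Vestmark: gain 1, loss 11 per period, so β ≥ 1/12.
The tighter constraint is Rhean's, so cooperation needs β ≥ 1/2.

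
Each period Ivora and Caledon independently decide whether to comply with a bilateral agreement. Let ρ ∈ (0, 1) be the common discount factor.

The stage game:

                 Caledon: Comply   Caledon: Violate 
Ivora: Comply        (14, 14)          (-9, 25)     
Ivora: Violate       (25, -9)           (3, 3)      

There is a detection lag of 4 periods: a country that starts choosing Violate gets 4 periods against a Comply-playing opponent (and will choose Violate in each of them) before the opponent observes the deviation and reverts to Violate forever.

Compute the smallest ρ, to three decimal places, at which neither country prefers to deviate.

Deviating for the 4 undetected periods gains 25−14 = 11 per period over cooperation, then loses 14−3 = 11 per period forever once punishment starts.
Gain: 11(1 + ρ + … + ρ^3); loss: 11·ρ^4/(1−ρ).
No profitable deviation ⇔ 11(1−ρ^4) ≤ 11·ρ^4, i.e. ρ^4 ≥ 11/(11+11) = 1/2.
Hence ρ ≥ (1/2)^(1/4) ≈ 0.841.

0.841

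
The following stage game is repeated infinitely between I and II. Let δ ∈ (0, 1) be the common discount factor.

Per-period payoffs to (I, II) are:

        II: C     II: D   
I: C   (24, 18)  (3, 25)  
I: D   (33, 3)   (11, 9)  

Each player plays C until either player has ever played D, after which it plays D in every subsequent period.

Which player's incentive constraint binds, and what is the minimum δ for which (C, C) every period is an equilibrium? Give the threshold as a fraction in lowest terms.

I: cooperation gives 24 each period; deviation gives 33 once then 11 forever.
  24/(1−δ) ≥ 33 + 11δ/(1−δ) ⇒ δ ≥ 9/22.
II: cooperation gives 18 each period; deviation gives 25 once then 9 forever.
  δ ≥ 7/16.
Both must hold, so the binding constraint is II's: δ ≥ 7/16.

II; δ ≥ 7/16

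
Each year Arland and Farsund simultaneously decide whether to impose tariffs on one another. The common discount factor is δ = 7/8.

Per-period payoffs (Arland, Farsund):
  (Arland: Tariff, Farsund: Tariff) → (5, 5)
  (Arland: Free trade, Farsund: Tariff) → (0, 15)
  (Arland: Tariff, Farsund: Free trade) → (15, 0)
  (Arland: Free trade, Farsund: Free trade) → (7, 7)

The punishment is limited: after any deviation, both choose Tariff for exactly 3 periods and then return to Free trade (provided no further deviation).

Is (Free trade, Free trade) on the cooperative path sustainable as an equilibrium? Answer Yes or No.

IC: δ+…+δ^3 ≥ (15−7)/(7−5) = 4.
At δ = 7/8: partial sum = 2.3105 < 4.0000. Cooperation not sustainable.

No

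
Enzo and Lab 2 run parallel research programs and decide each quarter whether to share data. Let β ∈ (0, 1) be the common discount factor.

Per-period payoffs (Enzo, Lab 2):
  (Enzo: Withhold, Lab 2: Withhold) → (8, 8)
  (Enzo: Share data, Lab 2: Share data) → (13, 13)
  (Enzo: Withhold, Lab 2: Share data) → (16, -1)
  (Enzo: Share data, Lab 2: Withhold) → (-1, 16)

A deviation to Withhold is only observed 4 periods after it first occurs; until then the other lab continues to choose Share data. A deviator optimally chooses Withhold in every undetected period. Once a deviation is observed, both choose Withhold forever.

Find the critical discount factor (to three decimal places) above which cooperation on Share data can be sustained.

The best deviation is to choose Withhold for all 4 undetected periods, earning 16 each, then 8 forever once detected.
Deviation value: 16(1−β^4)/(1−β) + 8β^4/(1−β); cooperation value: 13/(1−β).
IC: 13 ≥ 16(1−β^4) + 8β^4 = 16 − 8β^4.
So β^4 ≥ 3/8, giving β ≥ (3/8)^(1/4) ≈ 0.783.

0.783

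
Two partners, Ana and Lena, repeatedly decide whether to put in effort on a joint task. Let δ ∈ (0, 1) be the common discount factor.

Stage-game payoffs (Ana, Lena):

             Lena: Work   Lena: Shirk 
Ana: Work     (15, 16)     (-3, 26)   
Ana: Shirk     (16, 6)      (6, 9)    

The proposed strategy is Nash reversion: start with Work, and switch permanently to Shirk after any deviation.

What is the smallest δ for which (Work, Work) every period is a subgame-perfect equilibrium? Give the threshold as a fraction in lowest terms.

Ana's threshold: (16−15)/(16−6) = 1/10.
Lena's threshold: (26−16)/(26−9) = 10/17.
1/10 < 10/17, so Lena binds and δ* = 10/17.

10/17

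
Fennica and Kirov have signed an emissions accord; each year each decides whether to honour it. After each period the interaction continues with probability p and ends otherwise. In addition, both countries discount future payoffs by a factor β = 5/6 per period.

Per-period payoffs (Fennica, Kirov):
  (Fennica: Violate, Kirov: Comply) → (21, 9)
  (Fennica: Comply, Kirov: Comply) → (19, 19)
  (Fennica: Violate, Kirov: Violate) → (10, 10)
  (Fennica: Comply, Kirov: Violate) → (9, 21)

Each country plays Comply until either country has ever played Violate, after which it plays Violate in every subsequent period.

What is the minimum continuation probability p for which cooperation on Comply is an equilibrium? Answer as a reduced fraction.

12/55

With continuation probability p and discount β, the effective per-period discount factor is βp.
Grim-trigger IC: βp ≥ (21−19)/(21−10) = 2/11.
So p ≥ (2/11)/(5/6) = 12/55.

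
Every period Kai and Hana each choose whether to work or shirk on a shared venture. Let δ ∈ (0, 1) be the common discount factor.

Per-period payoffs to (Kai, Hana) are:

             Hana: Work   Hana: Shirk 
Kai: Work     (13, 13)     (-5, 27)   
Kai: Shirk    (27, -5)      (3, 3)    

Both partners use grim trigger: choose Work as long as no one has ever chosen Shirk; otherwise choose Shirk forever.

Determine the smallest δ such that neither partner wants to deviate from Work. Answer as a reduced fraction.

7/12

One-period gain from deviating is 27 − 13 = 14. The loss is 13 − 3 = 10 in every subsequent period, with present value 10·δ/(1−δ).
Deviation is unprofitable when 10·δ/(1−δ) ≥ 14, i.e. δ/(1−δ) ≥ 7/5.
Equivalently δ ≥ 14/(14+10) = 7/12.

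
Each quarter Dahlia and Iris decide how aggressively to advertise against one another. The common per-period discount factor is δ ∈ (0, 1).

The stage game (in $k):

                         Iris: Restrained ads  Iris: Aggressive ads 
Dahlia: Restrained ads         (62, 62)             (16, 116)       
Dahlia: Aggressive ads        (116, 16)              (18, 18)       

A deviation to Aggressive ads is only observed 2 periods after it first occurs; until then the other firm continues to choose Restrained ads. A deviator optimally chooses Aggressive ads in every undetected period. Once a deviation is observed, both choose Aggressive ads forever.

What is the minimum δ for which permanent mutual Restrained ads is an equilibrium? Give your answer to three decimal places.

A deviator earns 116 for 2 periods, then 18 forever; cooperating earns 62 forever. Multiplying the IC by (1−δ):
62 ≥ 116(1−δ^2) + 18δ^2, so 98·δ^2 ≥ 54 and δ^2 ≥ 27/49.
δ ≥ (27/49)^(1/2) ≈ 0.742.

0.742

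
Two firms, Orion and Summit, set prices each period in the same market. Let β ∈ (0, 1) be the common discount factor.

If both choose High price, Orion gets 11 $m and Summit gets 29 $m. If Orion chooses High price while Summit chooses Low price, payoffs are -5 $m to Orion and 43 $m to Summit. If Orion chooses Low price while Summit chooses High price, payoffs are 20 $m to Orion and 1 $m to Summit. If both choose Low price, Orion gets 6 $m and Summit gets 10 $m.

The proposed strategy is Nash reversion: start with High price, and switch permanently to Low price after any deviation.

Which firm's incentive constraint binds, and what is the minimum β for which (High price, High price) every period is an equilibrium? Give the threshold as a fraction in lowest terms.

Orion; β ≥ 9/14

Orion: cooperation gives 11 each period; deviation gives 20 once then 6 forever.
  11/(1−β) ≥ 20 + 6β/(1−β) ⇒ β ≥ 9/14.
Summit: cooperation gives 29 each period; deviation gives 43 once then 10 forever.
  β ≥ 14/33.
Both must hold, so the binding constraint is Orion's: β ≥ 9/14.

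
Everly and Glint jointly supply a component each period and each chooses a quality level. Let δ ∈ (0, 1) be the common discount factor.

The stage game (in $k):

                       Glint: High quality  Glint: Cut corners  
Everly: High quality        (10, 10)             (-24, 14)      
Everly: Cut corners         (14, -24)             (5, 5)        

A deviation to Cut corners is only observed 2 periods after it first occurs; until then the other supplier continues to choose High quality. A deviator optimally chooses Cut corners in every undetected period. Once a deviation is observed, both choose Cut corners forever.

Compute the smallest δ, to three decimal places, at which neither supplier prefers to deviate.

0.667

Deviating for the 2 undetected periods gains 14−10 = 4 per period over cooperation, then loses 10−5 = 5 per period forever once punishment starts.
Gain: 4(1 + δ + … + δ^1); loss: 5·δ^2/(1−δ).
No profitable deviation ⇔ 4(1−δ^2) ≤ 5·δ^2, i.e. δ^2 ≥ 4/(4+5) = 4/9.
Hence δ ≥ (4/9)^(1/2) ≈ 0.667.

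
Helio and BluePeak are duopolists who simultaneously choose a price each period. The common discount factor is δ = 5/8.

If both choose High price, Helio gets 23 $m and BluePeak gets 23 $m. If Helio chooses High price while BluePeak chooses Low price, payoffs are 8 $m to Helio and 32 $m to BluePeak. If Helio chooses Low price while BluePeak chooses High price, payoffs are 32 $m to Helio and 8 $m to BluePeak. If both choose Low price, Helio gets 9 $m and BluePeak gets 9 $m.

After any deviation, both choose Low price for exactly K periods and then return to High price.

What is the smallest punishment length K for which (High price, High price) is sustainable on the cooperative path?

No profitable deviation requires (23−9)(δ+…+δ^K) ≥ 32−23, i.e. δ+…+δ^K ≥ 9/14 ≈ 0.6429.
With δ = 5/8, the partial sums are K=1: 0.6250, K=2: 1.0156.
K = 2 is the first length at which the sum reaches 0.6429.

2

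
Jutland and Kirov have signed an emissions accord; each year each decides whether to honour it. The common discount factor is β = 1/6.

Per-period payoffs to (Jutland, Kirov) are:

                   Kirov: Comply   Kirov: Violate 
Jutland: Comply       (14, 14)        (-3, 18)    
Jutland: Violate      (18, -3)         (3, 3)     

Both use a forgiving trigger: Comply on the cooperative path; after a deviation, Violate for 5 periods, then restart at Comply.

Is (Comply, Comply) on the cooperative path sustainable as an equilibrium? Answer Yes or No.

A one-shot deviation gives 18 now, then 3 for 5 periods, then back to 14.
Gain from deviating: (18−14) today; loss: (14−3) in each of the next 5 periods.
No-deviation condition: (14−3)(β+…+β^5) ≥ 18−14, i.e. β+…+β^5 ≥ 4/11.
At β = 1/6: β+…+β^5 = 0.2000 < 0.3636.
So cooperation is not sustainable.

No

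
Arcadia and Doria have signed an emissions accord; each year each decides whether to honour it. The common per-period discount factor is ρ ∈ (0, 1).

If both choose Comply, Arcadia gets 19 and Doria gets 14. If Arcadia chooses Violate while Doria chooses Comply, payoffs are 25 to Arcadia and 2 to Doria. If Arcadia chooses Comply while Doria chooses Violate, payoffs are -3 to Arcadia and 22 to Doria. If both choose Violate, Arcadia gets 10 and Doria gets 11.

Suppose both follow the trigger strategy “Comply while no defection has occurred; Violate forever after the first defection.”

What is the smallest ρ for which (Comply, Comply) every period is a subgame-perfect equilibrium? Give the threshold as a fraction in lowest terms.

8/11

For Arcadia: deviation gain 25−19 = 6, per-period punishment loss 19−10 = 9. IC gives ρ ≥ 6/15 = 2/5.
For Doria: gain 8, loss 3 per period, so ρ ≥ 8/11.
The tighter constraint is Doria's, so cooperation needs ρ ≥ 8/11.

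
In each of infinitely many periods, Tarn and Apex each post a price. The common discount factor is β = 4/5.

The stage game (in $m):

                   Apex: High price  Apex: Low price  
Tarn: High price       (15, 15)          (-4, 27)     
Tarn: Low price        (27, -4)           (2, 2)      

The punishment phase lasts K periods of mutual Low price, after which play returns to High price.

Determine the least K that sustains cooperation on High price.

2

IC: β(1−β^K)/(1−β) ≥ (27−15)/(15−2) = 12/13.
With β = 4/5: need 1 − β^K ≥ 12/13·(1−4/5)/(4/5), i.e. β^K ≤ 0.7692.
Since (4/5)^1 = 0.8000 and (4/5)^2 = 0.6400, the smallest such K is 2.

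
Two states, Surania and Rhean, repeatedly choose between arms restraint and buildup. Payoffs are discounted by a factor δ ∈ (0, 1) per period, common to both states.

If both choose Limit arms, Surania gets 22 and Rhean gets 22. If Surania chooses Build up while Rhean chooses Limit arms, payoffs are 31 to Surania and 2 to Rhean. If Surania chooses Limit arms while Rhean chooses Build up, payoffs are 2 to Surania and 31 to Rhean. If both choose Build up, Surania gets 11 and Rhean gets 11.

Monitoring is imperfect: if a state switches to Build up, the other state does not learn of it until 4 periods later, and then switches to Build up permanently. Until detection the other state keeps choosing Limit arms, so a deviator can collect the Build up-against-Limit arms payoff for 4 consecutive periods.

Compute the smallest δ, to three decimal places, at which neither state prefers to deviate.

A deviator earns 31 for 4 periods, then 11 forever; cooperating earns 22 forever. Multiplying the IC by (1−δ):
22 ≥ 31(1−δ^4) + 11δ^4, so 20·δ^4 ≥ 9 and δ^4 ≥ 9/20.
δ ≥ (9/20)^(1/4) ≈ 0.819.

0.819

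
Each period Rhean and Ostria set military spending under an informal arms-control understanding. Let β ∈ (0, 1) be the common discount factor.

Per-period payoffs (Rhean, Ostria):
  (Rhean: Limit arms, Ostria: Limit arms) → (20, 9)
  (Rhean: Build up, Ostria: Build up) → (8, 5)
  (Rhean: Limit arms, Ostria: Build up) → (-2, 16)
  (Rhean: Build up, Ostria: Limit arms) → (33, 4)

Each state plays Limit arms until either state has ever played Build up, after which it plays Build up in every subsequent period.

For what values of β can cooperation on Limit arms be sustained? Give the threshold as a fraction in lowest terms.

For Rhean: deviation gain 33−20 = 13, per-period punishment loss 20−8 = 12. IC gives β ≥ 13/25.
For Ostria: gain 7, loss 4 per period, so β ≥ 7/11.
The tighter constraint is Ostria's, so cooperation needs β ≥ 7/11.

7/11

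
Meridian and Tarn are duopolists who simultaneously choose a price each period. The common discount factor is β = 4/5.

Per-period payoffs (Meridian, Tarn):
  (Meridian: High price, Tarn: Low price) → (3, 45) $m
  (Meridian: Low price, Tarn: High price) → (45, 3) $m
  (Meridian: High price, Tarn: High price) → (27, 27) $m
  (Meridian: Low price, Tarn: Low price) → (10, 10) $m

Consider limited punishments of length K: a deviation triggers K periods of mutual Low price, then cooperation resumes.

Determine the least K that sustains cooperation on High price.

No profitable deviation requires (27−10)(β+…+β^K) ≥ 45−27, i.e. β+…+β^K ≥ 18/17 ≈ 1.0588.
With β = 4/5, the partial sums are K=1: 0.8000, K=2: 1.4400.
K = 2 is the first length at which the sum reaches 1.0588.

2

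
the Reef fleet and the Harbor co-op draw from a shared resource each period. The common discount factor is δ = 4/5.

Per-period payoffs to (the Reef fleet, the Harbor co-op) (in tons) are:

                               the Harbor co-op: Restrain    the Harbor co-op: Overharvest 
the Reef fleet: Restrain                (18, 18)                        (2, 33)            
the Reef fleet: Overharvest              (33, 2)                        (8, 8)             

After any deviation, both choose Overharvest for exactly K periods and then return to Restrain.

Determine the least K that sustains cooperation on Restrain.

3

Need Σ_{k=1}^{K} δ^k ≥ (33−18)/(18−8) = 1.5000 at δ = 4/5.
At K = 2 the sum is 1.4400 < 1.5000; at K = 3 it is 1.9520 ≥ 1.5000.
So the minimum punishment length is K = 3.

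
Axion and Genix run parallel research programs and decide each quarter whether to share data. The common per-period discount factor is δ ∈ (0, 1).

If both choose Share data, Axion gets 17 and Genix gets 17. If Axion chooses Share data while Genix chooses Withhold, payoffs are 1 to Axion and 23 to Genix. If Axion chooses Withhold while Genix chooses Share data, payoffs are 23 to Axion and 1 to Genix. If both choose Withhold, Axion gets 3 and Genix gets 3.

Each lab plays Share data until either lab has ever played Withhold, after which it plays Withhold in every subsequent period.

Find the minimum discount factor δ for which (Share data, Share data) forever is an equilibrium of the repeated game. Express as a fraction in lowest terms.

Cooperation forever yields 17 each period: 17/(1−δ).
Deviating yields 23 once, then 3 forever: 23 + 3δ/(1−δ).
No profitable deviation requires 17/(1−δ) ≥ 23 + 3δ/(1−δ).
Multiplying by (1−δ): 17 ≥ 23(1−δ) + 3δ = 23 − 20δ.
So 20δ ≥ 6, i.e. δ ≥ 6/20 = 3/10.

3/10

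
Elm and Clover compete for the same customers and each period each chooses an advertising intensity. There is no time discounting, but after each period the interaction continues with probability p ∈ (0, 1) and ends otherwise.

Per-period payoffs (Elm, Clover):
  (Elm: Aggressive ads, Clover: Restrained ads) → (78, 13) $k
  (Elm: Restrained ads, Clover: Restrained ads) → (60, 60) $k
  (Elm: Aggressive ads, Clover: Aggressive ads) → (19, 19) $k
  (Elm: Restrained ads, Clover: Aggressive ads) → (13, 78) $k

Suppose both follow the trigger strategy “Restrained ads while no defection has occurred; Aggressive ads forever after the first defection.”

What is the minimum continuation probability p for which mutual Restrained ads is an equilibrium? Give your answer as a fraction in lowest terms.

With no time discounting, the continuation probability p plays the role of the discount factor.
Grim-trigger IC: 60/(1−p) ≥ 78 + 19p/(1−p) ⇒ p ≥ (78−60)/(78−19) = 18/59.

18/59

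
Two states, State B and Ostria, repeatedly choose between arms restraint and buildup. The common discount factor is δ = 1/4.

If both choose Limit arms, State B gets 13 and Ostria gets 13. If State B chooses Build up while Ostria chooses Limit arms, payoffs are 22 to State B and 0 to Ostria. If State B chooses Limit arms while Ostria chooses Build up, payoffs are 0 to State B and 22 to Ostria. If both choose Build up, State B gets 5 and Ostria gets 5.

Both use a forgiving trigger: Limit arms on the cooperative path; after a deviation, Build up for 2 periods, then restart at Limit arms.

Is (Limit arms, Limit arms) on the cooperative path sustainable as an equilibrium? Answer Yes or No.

No

A one-shot deviation gives 22 now, then 5 for 2 periods, then back to 13.
Gain from deviating: (22−13) today; loss: (13−5) in each of the next 2 periods.
No-deviation condition: (13−5)(δ+…+δ^2) ≥ 22−13, i.e. δ+…+δ^2 ≥ 9/8.
At δ = 1/4: δ+…+δ^2 = 0.3125 < 1.1250.
So cooperation is not sustainable.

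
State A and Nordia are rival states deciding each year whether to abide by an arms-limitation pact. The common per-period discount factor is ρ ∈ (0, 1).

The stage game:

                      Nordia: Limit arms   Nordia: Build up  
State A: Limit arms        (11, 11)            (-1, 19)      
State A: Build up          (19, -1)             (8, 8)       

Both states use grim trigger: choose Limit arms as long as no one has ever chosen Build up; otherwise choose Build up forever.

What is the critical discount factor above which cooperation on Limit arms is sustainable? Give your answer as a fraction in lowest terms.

8/11

One-period gain from deviating is 19 − 11 = 8. The loss is 11 − 8 = 3 in every subsequent period, with present value 3·ρ/(1−ρ).
Deviation is unprofitable when 3·ρ/(1−ρ) ≥ 8, i.e. ρ/(1−ρ) ≥ 8/3.
Equivalently ρ ≥ 8/(8+3) = 8/11.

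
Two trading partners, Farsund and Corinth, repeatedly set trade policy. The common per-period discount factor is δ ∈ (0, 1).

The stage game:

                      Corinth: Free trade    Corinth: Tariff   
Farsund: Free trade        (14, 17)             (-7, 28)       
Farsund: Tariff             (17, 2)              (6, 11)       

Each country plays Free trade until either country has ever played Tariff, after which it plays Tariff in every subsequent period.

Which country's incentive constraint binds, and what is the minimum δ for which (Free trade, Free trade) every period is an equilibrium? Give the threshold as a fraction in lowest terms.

Farsund: cooperation gives 14 each period; deviation gives 17 once then 6 forever.
  14/(1−δ) ≥ 17 + 6δ/(1−δ) ⇒ δ ≥ 3/11.
Corinth: cooperation gives 17 each period; deviation gives 28 once then 11 forever.
  δ ≥ 11/17.
Both must hold, so the binding constraint is Corinth's: δ ≥ 11/17.

Corinth; δ ≥ 11/17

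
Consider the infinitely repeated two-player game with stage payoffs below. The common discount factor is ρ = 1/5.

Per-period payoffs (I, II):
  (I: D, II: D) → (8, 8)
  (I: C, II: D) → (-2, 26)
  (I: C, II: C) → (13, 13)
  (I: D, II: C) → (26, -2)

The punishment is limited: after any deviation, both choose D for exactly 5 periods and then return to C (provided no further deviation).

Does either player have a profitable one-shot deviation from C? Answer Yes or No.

Comparing payoff streams over the 6 periods until play realigns: cooperate → 13(1+ρ+…+ρ^5); deviate → 26 + 8(ρ+…+ρ^5).
Cooperation is sustained iff (13−8)(ρ+…+ρ^5) ≥ 26−13.
ρ+…+ρ^5 = 1/5·(1−(1/5)^5)/(1−1/5) = 0.2499, and (26−13)/(13−8) = 2.6000.
0.2499 < 2.6000, so cooperation is not sustainable.

Yes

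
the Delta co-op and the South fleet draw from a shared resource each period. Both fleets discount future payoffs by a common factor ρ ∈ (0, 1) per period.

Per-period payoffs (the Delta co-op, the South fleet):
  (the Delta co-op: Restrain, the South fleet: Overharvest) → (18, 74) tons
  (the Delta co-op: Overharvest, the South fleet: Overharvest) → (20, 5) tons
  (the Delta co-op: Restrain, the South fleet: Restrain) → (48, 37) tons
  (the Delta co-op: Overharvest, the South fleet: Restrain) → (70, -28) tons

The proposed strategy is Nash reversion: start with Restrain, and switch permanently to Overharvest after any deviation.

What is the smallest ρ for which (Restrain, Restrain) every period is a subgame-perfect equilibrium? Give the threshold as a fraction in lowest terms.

37/69

the Delta co-op's threshold: (70−48)/(70−20) = 11/25.
the South fleet's threshold: (74−37)/(74−5) = 37/69.
11/25 < 37/69, so the South fleet binds and ρ* = 37/69.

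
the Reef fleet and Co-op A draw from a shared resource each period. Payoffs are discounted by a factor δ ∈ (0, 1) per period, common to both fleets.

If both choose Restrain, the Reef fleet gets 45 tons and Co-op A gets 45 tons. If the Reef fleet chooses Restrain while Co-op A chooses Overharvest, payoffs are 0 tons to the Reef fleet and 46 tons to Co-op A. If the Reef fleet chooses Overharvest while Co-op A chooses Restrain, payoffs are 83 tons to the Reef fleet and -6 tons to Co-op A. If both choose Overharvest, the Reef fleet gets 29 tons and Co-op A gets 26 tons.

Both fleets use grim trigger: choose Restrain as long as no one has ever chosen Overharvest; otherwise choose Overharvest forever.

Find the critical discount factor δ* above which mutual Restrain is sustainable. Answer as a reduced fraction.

19/27

the Reef fleet: cooperation gives 45 each period; deviation gives 83 once then 29 forever.
  45/(1−δ) ≥ 83 + 29δ/(1−δ) ⇒ δ ≥ 38/54 = 19/27.
Co-op A: cooperation gives 45 each period; deviation gives 46 once then 26 forever.
  δ ≥ 1/20.
Both must hold, so the binding constraint is the Reef fleet's: δ ≥ 19/27.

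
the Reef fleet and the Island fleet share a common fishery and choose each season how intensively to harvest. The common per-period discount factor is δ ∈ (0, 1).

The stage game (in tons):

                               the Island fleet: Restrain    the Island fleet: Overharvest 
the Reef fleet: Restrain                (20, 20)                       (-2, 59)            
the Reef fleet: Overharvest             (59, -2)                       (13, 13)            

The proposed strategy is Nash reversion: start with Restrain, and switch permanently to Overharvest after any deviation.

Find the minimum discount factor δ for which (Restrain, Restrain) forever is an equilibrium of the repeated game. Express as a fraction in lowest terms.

Under grim trigger the critical discount factor is (T−C)/(T−P) with T = 59, C = 20, P = 13.
δ* = (59−20)/(59−13) = 39/46.

39/46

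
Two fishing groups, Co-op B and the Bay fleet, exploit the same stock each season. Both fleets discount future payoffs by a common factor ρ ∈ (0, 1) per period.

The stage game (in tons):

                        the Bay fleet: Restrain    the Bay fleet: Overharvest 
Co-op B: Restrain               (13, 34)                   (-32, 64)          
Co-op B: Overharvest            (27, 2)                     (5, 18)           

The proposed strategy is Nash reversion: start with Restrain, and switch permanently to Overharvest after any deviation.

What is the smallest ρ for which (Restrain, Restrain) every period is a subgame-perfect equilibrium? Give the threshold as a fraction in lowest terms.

For Co-op B: deviation gain 27−13 = 14, per-period punishment loss 13−5 = 8. IC gives ρ ≥ 14/22 = 7/11.
For the Bay fleet: gain 30, loss 16 per period, so ρ ≥ 30/46 = 15/23.
The tighter constraint is the Bay fleet's, so cooperation needs ρ ≥ 15/23.

15/23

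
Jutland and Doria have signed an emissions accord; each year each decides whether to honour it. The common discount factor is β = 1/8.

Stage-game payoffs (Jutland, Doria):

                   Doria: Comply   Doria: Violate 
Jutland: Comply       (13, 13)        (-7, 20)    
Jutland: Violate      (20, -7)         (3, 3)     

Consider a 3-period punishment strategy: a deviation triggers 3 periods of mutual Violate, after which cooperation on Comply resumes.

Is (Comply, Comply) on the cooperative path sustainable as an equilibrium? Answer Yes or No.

No

IC: β+…+β^3 ≥ (20−13)/(13−3) = 7/10.
At β = 1/8: partial sum = 0.1426 < 0.7000. Cooperation not sustainable.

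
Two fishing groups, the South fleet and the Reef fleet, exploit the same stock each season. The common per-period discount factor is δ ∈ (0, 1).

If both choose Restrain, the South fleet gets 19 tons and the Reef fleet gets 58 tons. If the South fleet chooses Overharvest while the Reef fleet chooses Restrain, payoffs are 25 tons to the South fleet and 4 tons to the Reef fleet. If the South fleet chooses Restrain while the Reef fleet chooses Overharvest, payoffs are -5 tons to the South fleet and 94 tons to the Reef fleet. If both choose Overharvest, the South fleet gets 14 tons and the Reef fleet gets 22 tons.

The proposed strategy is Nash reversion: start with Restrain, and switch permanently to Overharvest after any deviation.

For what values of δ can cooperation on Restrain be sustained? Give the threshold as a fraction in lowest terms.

6/11

For the South fleet: deviation gain 25−19 = 6, per-period punishment loss 19−14 = 5. IC gives δ ≥ 6/11.
For the Reef fleet: gain 36, loss 36 per period, so δ ≥ 36/72 = 1/2.
The tighter constraint is the South fleet's, so cooperation needs δ ≥ 6/11.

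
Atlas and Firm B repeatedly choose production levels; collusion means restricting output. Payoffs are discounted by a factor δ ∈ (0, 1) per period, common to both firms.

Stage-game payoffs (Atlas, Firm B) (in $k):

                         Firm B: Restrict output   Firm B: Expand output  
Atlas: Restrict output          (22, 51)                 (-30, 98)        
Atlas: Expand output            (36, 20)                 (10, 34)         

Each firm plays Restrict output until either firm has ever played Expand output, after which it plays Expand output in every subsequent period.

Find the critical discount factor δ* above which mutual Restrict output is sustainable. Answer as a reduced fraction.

47/64

For Atlas: deviation gain 36−22 = 14, per-period punishment loss 22−10 = 12. IC gives δ ≥ 14/26 = 7/13.
For Firm B: gain 47, loss 17 per period, so δ ≥ 47/64.
The tighter constraint is Firm B's, so cooperation needs δ ≥ 47/64.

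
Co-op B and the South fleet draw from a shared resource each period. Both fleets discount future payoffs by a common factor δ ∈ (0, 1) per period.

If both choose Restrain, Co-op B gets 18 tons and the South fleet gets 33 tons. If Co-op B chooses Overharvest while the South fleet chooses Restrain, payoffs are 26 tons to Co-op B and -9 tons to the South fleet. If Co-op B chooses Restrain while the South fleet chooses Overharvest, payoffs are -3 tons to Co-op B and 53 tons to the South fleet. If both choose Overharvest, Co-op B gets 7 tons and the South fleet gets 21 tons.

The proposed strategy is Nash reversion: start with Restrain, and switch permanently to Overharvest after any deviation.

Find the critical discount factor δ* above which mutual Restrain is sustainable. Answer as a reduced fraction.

For Co-op B: deviation gain 26−18 = 8, per-period punishment loss 18−7 = 11. IC gives δ ≥ 8/19.
For the South fleet: gain 20, loss 12 per period, so δ ≥ 20/32 = 5/8.
The tighter constraint is the South fleet's, so cooperation needs δ ≥ 5/8.

5/8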